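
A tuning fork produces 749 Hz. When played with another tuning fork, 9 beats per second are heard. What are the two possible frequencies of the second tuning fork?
f₂ = 749 ± 9 Hz → 758 Hz or 740 Hz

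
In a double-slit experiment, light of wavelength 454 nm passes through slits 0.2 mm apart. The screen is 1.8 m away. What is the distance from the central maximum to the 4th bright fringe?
y = mλL/d = 16.34 mm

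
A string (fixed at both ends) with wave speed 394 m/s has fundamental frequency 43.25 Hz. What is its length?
L = v/(2f₁) = 4.555 m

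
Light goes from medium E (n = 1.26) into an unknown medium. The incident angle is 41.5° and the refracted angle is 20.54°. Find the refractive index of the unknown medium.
n₂ = n₁·sin θ₁ / sin θ₂ = 2.38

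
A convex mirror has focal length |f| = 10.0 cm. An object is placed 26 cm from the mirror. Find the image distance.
f = −10.0 cm (convex); 1/di = 1/f − 1/do → di = -7.222 cm (virtual image, behind mirror)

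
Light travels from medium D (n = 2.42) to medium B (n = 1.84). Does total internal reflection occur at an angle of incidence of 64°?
θc = arcsin(n₂/n₁) = 49.49°; 64° > θc, so yes — total internal reflection.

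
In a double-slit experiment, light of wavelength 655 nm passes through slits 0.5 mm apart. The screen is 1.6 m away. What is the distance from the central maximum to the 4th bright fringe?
y = mλL/d = 8.384 mm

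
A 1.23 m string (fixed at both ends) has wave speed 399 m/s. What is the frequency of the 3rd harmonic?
fₙ = nv/(2L) = 486.6 Hz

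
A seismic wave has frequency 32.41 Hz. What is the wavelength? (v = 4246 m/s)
λ = v/f = 131 m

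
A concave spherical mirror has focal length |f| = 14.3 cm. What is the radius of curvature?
R = 2|f| = 28.6 cm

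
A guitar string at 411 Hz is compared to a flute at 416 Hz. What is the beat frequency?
5 Hz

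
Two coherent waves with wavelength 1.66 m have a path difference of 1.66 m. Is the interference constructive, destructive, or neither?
constructive — path difference = 1λ, a whole number of wavelengths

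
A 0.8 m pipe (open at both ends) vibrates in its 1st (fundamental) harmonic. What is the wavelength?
λₙ = 2L/n = 1.6 m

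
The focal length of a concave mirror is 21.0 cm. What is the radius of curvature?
R = 2|f| = 42 cm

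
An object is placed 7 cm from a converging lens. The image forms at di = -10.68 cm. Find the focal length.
1/f = 1/do + 1/di → f = 20.32 cm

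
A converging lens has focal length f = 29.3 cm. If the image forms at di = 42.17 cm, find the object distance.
1/do = 1/f − 1/di → do = 96 cm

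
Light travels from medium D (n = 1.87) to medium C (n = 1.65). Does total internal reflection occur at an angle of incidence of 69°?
θc = arcsin(n₂/n₁) = 61.93°; 69° > θc, so yes — total internal reflection.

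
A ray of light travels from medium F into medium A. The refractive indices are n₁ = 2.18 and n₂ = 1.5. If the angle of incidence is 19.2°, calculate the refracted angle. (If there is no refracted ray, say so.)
sin θ₂ = (n₁/n₂)·sin θ₁ = 0.478 → θ₂ = 28.55°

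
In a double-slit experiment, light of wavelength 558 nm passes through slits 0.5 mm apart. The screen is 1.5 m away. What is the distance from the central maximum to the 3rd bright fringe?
y = mλL/d = 5.022 mm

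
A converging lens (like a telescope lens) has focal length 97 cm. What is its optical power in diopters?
P = 1/f = 1.031 D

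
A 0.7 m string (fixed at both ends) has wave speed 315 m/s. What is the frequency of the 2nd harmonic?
fₙ = nv/(2L) = 450 Hz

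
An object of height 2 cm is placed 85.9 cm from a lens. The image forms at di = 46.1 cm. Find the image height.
hi = (-di/do) × ho = -1.073 cm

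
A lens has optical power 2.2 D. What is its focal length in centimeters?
f = 1/P = 45.45 cm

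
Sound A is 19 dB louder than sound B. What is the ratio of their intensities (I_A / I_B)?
I_A/I_B = 10^(Δβ/10) = 79.43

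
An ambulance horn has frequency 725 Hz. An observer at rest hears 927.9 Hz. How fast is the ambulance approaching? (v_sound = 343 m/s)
v_s = v·(1 − f/f_obs) = 75 m/s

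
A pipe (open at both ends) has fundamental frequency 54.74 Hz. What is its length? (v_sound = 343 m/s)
L = v/(2f₁) = 3.133 m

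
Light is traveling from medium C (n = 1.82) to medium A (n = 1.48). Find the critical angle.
θc = arcsin(n₂/n₁) = 54.41°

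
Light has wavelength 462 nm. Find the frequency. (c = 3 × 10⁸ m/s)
f = c/λ = 6.494 × 10¹⁴ Hz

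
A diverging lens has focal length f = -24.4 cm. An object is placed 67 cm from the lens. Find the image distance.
1/di = 1/f − 1/do → di = -17.89 cm (virtual image)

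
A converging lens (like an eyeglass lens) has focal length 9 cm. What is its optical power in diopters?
P = 1/f = 11.11 D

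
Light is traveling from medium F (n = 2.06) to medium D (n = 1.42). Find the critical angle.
θc = arcsin(n₂/n₁) = 43.58°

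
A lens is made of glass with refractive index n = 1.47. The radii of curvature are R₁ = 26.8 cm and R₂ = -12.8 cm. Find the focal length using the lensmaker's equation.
1/f = (n − 1)(1/R₁ − 1/R₂) → f = 18.43 cm (converging lens)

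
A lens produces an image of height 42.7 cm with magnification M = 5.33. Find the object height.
ho = |hi|/|M| = 8.011 cm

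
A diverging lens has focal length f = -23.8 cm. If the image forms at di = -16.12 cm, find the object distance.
1/do = 1/f − 1/di → do = 49.96 cm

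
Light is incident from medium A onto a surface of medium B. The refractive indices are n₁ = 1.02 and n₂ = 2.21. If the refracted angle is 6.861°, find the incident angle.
sin θ₁ = (n₂/n₁)·sin θ₂ → θ₁ = 15°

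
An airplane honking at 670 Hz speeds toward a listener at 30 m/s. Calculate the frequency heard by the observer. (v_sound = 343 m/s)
f_obs = f·v/(v − v_s) = 734.2 Hz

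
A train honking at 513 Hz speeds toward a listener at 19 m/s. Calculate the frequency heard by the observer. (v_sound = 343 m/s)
f_obs = f·v/(v − v_s) = 543.1 Hz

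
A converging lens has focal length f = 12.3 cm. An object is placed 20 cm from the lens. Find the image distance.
1/di = 1/f − 1/do → di = 31.95 cm (real image)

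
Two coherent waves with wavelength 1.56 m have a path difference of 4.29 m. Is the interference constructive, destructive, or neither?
neither (partial) — path difference = 2.75λ, neither a whole number of wavelengths nor an odd multiple of λ/2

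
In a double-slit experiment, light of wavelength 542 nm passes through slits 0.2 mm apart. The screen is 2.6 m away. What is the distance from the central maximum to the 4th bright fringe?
y = mλL/d = 28.18 mm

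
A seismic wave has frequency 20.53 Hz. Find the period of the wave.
T = 1/f = 0.04871 s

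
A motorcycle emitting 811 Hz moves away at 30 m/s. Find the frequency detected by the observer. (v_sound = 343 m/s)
f_obs = f·v/(v + v_s) = 745.8 Hz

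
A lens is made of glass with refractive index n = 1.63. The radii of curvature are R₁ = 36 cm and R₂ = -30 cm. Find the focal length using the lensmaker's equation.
1/f = (n − 1)(1/R₁ − 1/R₂) → f = 25.97 cm (converging lens)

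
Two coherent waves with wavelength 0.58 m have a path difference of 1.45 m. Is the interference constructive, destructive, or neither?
destructive — path difference = 2.5λ, an odd multiple of λ/2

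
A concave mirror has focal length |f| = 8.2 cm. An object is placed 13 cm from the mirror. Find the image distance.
f = +8.2 cm (concave); 1/di = 1/f − 1/do → di = 22.21 cm (real image, in front of mirror)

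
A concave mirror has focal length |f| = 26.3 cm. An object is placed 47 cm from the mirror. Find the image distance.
f = +26.3 cm (concave); 1/di = 1/f − 1/do → di = 59.71 cm (real image, in front of mirror)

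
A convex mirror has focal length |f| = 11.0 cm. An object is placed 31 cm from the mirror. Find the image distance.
f = −11.0 cm (convex); 1/di = 1/f − 1/do → di = -8.119 cm (virtual image, behind mirror)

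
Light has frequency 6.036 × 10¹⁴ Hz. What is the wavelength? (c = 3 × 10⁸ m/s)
λ = c/f = 497 nm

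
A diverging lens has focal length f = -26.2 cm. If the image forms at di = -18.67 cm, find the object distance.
1/do = 1/f − 1/di → do = 64.96 cm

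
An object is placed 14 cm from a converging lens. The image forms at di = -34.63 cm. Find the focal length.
1/f = 1/do + 1/di → f = 23.5 cm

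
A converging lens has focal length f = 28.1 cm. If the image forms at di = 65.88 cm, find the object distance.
1/do = 1/f − 1/di → do = 49 cm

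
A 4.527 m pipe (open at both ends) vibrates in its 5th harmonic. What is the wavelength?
λₙ = 2L/n = 1.811 m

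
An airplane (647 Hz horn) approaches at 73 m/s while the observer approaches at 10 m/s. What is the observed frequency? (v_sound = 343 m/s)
f_obs = f·(v + v_o)/(v − v_s) = 845.9 Hz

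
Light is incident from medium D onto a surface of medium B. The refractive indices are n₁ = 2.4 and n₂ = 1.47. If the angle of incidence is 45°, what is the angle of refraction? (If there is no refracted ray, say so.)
sin θ₂ = (n₁/n₂)·sin θ₁ = 1.154 > 1, so there is no refracted ray — the light undergoes total internal reflection.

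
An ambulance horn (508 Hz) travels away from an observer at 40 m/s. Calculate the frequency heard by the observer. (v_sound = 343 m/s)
f_obs = f·v/(v + v_s) = 454.9 Hz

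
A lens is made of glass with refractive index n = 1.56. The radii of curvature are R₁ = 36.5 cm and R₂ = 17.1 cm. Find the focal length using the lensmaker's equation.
1/f = (n − 1)(1/R₁ − 1/R₂) → f = -57.45 cm (diverging lens)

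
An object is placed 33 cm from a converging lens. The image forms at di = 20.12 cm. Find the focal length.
1/f = 1/do + 1/di → f = 12.5 cm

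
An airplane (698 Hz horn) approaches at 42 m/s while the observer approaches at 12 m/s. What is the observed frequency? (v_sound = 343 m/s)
f_obs = f·(v + v_o)/(v − v_s) = 823.2 Hz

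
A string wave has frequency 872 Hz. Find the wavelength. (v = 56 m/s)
λ = v/f = 0.06422 m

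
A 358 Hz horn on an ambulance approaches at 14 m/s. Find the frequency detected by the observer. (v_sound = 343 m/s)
f_obs = f·v/(v − v_s) = 373.2 Hz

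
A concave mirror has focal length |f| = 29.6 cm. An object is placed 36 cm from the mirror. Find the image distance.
f = +29.6 cm (concave); 1/di = 1/f − 1/do → di = 166.5 cm (real image, in front of mirror)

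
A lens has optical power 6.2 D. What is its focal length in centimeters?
f = 1/P = 16.13 cm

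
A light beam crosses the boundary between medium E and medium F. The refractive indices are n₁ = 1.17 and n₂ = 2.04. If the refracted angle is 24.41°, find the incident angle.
sin θ₁ = (n₂/n₁)·sin θ₂ → θ₁ = 46.1°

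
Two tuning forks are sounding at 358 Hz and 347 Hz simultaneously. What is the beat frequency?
11 Hz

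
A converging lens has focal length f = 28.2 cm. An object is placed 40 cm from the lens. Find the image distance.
1/di = 1/f − 1/do → di = 95.59 cm (real image)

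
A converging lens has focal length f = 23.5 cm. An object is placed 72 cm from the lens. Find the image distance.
1/di = 1/f − 1/do → di = 34.89 cm (real image)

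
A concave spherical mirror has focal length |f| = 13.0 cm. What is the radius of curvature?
R = 2|f| = 26 cm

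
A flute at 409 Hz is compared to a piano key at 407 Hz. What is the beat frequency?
2 Hz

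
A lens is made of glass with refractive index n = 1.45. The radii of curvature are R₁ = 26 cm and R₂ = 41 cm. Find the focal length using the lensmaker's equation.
1/f = (n − 1)(1/R₁ − 1/R₂) → f = 157.9 cm (converging lens)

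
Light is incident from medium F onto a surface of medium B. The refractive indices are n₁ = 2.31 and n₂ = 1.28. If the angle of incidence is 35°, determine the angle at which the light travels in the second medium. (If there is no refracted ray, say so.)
sin θ₂ = (n₁/n₂)·sin θ₁ = 1.035 > 1, so there is no refracted ray — the light undergoes total internal reflection.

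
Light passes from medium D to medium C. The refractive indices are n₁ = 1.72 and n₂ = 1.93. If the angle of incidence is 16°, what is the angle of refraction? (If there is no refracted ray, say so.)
sin θ₂ = (n₁/n₂)·sin θ₁ = 0.2456 → θ₂ = 14.22°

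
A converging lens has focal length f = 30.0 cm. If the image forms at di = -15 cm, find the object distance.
1/do = 1/f − 1/di → do = 10 cm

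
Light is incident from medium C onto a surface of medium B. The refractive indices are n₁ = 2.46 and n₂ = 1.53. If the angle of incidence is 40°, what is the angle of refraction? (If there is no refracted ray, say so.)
sin θ₂ = (n₁/n₂)·sin θ₁ = 1.034 > 1, so there is no refracted ray — the light undergoes total internal reflection.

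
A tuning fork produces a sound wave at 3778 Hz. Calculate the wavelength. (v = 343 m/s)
λ = v/f = 0.09079 m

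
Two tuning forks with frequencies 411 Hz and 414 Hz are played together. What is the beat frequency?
3 Hz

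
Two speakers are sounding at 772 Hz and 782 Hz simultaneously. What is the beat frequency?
10 Hz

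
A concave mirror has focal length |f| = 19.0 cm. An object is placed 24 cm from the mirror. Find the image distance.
f = +19.0 cm (concave); 1/di = 1/f − 1/do → di = 91.2 cm (real image, in front of mirror)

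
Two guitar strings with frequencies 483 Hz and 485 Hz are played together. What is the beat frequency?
2 Hz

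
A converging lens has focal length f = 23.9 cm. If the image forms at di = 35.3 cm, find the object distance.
1/do = 1/f − 1/di → do = 74.01 cm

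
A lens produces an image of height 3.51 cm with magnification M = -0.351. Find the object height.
ho = |hi|/|M| = 10 cm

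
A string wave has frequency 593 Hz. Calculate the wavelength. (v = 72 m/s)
λ = v/f = 0.1214 m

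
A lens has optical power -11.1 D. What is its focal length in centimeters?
f = 1/P = -9.009 cm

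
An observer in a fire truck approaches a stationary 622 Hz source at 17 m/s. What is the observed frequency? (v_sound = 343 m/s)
f_obs = f·(v + v_o)/v = 652.8 Hz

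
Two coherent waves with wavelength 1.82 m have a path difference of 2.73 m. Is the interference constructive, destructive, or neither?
destructive — path difference = 1.5λ, an odd multiple of λ/2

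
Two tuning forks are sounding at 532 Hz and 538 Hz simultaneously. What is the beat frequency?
6 Hz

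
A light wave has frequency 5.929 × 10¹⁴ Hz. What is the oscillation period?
T = 1/f = 1.687 × 10⁻¹⁵ s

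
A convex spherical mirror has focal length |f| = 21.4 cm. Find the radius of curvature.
R = 2|f| = 42.8 cm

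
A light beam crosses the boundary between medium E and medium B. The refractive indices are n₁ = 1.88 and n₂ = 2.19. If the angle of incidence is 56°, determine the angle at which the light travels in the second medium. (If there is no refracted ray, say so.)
sin θ₂ = (n₁/n₂)·sin θ₁ = 0.7117 → θ₂ = 45.37°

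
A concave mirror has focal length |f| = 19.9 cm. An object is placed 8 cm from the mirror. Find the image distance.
f = +19.9 cm (concave); 1/di = 1/f − 1/do → di = -13.38 cm (virtual image, behind mirror)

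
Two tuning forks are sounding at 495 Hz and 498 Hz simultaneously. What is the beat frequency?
3 Hz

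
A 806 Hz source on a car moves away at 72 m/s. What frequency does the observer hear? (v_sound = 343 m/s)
f_obs = f·v/(v + v_s) = 666.2 Hz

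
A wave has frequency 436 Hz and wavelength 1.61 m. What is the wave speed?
v = fλ = 702 m/s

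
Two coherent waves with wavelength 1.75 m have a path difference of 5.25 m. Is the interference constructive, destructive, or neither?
constructive — path difference = 3λ, a whole number of wavelengths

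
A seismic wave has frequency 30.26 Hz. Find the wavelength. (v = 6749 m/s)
λ = v/f = 223 m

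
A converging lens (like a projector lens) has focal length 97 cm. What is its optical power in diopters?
P = 1/f = 1.031 D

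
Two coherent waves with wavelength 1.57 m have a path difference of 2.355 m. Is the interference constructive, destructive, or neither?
destructive — path difference = 1.5λ, an odd multiple of λ/2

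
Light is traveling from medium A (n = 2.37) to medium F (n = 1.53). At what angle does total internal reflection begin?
θc = arcsin(n₂/n₁) = 40.21°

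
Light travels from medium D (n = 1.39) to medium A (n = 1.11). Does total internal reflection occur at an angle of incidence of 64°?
θc = arcsin(n₂/n₁) = 52.99°; 64° > θc, so yes — total internal reflection.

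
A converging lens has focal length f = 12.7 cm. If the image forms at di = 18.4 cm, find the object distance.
1/do = 1/f − 1/di → do = 41 cm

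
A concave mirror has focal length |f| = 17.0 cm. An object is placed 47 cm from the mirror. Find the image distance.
f = +17.0 cm (concave); 1/di = 1/f − 1/do → di = 26.63 cm (real image, in front of mirror)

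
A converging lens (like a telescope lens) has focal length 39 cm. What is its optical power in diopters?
P = 1/f = 2.564 D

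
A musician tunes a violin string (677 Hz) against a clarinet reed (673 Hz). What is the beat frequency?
4 Hz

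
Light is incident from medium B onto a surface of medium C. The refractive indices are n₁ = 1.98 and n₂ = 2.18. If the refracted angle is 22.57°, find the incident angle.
sin θ₁ = (n₂/n₁)·sin θ₂ → θ₁ = 25°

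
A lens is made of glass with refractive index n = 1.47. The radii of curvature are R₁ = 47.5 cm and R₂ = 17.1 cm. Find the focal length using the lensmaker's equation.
1/f = (n − 1)(1/R₁ − 1/R₂) → f = -56.85 cm (diverging lens)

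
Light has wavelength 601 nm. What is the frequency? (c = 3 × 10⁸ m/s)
f = c/λ = 4.992 × 10¹⁴ Hz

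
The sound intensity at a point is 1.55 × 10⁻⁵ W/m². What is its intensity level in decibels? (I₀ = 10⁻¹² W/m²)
β = 10·log₁₀(I/I₀) = 71.9 dB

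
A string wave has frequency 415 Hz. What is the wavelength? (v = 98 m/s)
λ = v/f = 0.2361 m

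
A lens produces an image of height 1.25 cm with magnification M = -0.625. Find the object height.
ho = |hi|/|M| = 2 cm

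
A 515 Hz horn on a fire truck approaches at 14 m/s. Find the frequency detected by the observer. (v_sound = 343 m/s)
f_obs = f·v/(v − v_s) = 536.9 Hz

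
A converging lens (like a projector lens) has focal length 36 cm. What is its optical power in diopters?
P = 1/f = 2.778 D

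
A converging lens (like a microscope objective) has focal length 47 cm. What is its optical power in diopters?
P = 1/f = 2.128 D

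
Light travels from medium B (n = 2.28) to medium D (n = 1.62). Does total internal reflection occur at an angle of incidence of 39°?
θc = arcsin(n₂/n₁) = 45.28°; 39° < θc, so no — the ray refracts.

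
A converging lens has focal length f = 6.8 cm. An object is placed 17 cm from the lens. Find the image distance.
1/di = 1/f − 1/do → di = 11.33 cm (real image)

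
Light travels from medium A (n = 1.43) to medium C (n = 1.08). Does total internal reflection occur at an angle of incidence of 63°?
θc = arcsin(n₂/n₁) = 49.05°; 63° > θc, so yes — total internal reflection.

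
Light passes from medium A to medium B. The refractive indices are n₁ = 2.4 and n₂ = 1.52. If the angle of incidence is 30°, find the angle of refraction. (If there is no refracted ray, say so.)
sin θ₂ = (n₁/n₂)·sin θ₁ = 0.7895 → θ₂ = 52.14°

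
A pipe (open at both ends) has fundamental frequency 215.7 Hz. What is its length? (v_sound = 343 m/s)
L = v/(2f₁) = 0.7951 m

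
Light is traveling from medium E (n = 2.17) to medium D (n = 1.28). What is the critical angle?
θc = arcsin(n₂/n₁) = 36.15°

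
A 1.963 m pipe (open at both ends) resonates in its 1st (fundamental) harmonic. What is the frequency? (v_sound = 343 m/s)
fₙ = nv/(2L) = 87.37 Hz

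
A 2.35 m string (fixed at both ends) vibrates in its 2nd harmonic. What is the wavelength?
λₙ = 2L/n = 2.35 m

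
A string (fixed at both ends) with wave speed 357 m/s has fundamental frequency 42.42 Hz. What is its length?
L = v/(2f₁) = 4.208 m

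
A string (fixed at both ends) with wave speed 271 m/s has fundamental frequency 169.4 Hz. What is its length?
L = v/(2f₁) = 0.7999 m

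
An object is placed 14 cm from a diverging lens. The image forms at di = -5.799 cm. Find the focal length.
1/f = 1/do + 1/di → f = -9.9 cm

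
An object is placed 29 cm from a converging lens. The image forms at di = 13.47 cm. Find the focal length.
1/f = 1/do + 1/di → f = 9.198 cm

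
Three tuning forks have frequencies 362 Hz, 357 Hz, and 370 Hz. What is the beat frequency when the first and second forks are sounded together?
5 Hz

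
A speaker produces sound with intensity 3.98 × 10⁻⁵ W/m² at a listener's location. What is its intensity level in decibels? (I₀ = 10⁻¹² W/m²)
β = 10·log₁₀(I/I₀) = 76 dB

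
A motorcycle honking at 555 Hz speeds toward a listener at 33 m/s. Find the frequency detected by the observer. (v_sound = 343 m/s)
f_obs = f·v/(v − v_s) = 614.1 Hz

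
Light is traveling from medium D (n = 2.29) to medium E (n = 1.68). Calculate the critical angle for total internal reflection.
θc = arcsin(n₂/n₁) = 47.19°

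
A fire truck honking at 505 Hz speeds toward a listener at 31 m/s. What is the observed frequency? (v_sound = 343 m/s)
f_obs = f·v/(v − v_s) = 555.2 Hz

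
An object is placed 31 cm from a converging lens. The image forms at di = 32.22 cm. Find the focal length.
1/f = 1/do + 1/di → f = 15.8 cm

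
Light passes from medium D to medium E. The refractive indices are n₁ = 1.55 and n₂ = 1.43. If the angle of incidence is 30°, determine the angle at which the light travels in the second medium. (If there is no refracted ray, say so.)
sin θ₂ = (n₁/n₂)·sin θ₁ = 0.542 → θ₂ = 32.82°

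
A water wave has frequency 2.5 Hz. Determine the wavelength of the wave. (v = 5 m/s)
λ = v/f = 2 m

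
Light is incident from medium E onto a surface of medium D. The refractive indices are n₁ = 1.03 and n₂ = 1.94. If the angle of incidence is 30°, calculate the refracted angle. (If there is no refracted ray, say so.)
sin θ₂ = (n₁/n₂)·sin θ₁ = 0.2655 → θ₂ = 15.39°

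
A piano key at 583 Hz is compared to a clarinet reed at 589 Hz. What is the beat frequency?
6 Hz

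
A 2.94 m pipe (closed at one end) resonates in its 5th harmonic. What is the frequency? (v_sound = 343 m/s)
fₙ = nv/(4L) = 145.8 Hz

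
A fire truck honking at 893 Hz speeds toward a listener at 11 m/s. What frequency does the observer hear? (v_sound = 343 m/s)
f_obs = f·v/(v − v_s) = 922.6 Hz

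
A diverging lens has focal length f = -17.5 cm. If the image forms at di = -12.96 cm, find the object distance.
1/do = 1/f − 1/di → do = 49.96 cm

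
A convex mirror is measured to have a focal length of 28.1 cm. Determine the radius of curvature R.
R = 2|f| = 56.2 cm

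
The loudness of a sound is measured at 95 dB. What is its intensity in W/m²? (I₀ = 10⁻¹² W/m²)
I = I₀·10^(β/10) = 3.16 × 10⁻³ W/m²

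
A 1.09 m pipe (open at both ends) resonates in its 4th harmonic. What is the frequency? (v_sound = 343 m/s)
fₙ = nv/(2L) = 629.4 Hz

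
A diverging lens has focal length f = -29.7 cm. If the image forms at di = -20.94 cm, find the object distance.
1/do = 1/f − 1/di → do = 71 cm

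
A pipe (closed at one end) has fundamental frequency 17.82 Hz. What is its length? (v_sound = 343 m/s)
L = v/(4f₁) = 4.812 m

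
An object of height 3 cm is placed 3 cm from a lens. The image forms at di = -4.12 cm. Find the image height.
hi = (-di/do) × ho = 4.12 cm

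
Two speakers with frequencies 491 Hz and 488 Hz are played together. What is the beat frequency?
3 Hz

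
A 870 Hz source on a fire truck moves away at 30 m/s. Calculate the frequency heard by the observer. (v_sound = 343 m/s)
f_obs = f·v/(v + v_s) = 800 Hz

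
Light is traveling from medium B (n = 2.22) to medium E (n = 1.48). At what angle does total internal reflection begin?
θc = arcsin(n₂/n₁) = 41.81°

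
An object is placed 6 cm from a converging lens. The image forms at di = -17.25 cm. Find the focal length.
1/f = 1/do + 1/di → f = 9.2 cm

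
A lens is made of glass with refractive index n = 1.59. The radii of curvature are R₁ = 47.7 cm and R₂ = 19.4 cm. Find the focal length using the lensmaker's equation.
1/f = (n − 1)(1/R₁ − 1/R₂) → f = -55.42 cm (diverging lens)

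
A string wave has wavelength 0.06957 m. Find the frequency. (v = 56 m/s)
f = v/λ = 804.9 Hz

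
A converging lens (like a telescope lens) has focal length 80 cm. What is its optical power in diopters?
P = 1/f = 1.25 D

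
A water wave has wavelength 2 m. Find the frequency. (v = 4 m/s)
f = v/λ = 2 Hz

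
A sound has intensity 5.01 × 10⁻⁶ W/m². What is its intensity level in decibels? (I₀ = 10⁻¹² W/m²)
β = 10·log₁₀(I/I₀) = 67 dB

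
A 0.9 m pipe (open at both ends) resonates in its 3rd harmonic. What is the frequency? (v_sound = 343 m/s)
fₙ = nv/(2L) = 571.7 Hz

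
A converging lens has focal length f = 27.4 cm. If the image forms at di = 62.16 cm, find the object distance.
1/do = 1/f − 1/di → do = 49 cm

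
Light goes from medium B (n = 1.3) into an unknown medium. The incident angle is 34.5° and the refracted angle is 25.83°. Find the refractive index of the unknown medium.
n₂ = n₁·sin θ₁ / sin θ₂ = 1.69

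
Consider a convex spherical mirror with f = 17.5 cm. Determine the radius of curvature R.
R = 2|f| = 35 cm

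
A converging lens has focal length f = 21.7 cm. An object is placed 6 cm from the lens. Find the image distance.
1/di = 1/f − 1/do → di = -8.293 cm (virtual image)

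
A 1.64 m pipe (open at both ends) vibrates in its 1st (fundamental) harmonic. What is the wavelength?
λₙ = 2L/n = 3.28 m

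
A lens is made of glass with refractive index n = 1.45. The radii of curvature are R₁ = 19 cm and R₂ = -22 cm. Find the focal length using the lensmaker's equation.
1/f = (n − 1)(1/R₁ − 1/R₂) → f = 22.66 cm (converging lens)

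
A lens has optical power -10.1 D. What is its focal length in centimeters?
f = 1/P = -9.901 cm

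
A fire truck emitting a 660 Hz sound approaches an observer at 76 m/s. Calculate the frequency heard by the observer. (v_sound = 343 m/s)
f_obs = f·v/(v − v_s) = 847.9 Hz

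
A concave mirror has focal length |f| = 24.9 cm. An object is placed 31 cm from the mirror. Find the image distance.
f = +24.9 cm (concave); 1/di = 1/f − 1/do → di = 126.5 cm (real image, in front of mirror)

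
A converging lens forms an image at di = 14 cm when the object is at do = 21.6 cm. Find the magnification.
M = −di/do = -0.6481 (inverted image)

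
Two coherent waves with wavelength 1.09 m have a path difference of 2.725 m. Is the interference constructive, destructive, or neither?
destructive — path difference = 2.5λ, an odd multiple of λ/2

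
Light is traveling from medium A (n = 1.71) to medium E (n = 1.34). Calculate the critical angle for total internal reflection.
θc = arcsin(n₂/n₁) = 51.59°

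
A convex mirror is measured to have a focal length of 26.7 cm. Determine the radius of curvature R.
R = 2|f| = 53.4 cm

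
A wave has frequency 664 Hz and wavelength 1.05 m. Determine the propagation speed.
v = fλ = 697.2 m/s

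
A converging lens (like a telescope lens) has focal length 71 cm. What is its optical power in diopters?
P = 1/f = 1.408 D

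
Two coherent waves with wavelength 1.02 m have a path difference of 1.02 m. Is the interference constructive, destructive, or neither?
constructive — path difference = 1λ, a whole number of wavelengths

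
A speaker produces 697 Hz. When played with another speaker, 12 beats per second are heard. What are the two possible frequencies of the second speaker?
f₂ = 697 ± 12 Hz → 709 Hz or 685 Hz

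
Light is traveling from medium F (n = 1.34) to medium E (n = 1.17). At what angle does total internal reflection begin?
θc = arcsin(n₂/n₁) = 60.82°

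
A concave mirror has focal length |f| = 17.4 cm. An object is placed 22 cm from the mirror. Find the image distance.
f = +17.4 cm (concave); 1/di = 1/f − 1/do → di = 83.22 cm (real image, in front of mirror)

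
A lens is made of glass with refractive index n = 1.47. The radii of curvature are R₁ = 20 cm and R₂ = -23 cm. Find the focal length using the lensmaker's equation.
1/f = (n − 1)(1/R₁ − 1/R₂) → f = 22.76 cm (converging lens)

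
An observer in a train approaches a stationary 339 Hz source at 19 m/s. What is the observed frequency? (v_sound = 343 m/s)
f_obs = f·(v + v_o)/v = 357.8 Hz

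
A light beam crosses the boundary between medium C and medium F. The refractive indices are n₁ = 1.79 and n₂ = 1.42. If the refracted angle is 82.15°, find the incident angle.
sin θ₁ = (n₂/n₁)·sin θ₂ → θ₁ = 51.8°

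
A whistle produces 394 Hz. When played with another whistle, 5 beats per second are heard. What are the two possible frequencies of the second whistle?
f₂ = 394 ± 5 Hz → 399 Hz or 389 Hz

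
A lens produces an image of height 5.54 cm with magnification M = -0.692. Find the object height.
ho = |hi|/|M| = 8.006 cm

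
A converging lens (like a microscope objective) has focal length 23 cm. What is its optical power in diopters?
P = 1/f = 4.348 D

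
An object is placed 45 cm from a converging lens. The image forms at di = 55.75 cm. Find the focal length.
1/f = 1/do + 1/di → f = 24.9 cm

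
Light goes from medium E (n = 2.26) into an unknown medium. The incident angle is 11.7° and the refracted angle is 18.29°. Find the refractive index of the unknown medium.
n₂ = n₁·sin θ₁ / sin θ₂ = 1.46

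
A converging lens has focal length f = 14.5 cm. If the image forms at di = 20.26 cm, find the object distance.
1/do = 1/f − 1/di → do = 51 cm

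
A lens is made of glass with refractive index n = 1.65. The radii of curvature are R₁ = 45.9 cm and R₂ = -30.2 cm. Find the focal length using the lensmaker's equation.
1/f = (n − 1)(1/R₁ − 1/R₂) → f = 28.02 cm (converging lens)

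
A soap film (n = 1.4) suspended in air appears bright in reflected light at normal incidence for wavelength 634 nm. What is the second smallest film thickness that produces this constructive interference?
2nt = (m − ½)λ with m = 2 → t = (m − ½)λ/(2n) = 339.6 nm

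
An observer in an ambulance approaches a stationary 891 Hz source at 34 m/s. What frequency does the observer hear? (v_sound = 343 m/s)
f_obs = f·(v + v_o)/v = 979.3 Hz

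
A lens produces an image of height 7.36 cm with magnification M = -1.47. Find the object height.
ho = |hi|/|M| = 5.007 cm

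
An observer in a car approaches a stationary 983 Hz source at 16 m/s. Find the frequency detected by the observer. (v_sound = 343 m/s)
f_obs = f·(v + v_o)/v = 1029 Hz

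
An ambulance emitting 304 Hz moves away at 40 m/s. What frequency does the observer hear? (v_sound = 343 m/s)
f_obs = f·v/(v + v_s) = 272.3 Hz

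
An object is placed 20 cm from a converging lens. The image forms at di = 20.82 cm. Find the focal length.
1/f = 1/do + 1/di → f = 10.2 cm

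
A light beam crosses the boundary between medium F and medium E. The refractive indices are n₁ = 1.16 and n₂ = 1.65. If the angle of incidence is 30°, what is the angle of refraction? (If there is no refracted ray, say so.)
sin θ₂ = (n₁/n₂)·sin θ₁ = 0.3515 → θ₂ = 20.58°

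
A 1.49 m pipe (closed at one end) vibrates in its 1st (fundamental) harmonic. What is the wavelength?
λₙ = 4L/n = 5.96 m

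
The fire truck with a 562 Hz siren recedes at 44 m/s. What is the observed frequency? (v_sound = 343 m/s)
f_obs = f·v/(v + v_s) = 498.1 Hz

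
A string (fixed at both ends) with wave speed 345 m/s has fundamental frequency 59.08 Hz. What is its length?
L = v/(2f₁) = 2.92 m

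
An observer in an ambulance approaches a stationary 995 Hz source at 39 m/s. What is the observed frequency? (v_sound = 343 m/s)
f_obs = f·(v + v_o)/v = 1108 Hz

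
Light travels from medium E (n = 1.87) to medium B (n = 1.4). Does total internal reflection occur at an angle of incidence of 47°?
θc = arcsin(n₂/n₁) = 48.47°; 47° < θc, so no — the ray refracts.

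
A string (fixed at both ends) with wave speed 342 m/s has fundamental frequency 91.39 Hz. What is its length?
L = v/(2f₁) = 1.871 m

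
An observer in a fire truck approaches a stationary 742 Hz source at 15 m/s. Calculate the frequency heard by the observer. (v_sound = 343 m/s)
f_obs = f·(v + v_o)/v = 774.4 Hz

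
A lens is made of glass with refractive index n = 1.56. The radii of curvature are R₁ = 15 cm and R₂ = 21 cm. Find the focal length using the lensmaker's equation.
1/f = (n − 1)(1/R₁ − 1/R₂) → f = 93.75 cm (converging lens)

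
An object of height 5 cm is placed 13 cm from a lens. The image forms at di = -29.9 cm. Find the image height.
hi = (-di/do) × ho = 11.5 cm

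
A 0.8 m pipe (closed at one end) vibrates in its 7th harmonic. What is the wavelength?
λₙ = 4L/n = 0.4571 m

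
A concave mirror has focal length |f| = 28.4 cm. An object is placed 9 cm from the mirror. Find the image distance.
f = +28.4 cm (concave); 1/di = 1/f − 1/do → di = -13.18 cm (virtual image, behind mirror)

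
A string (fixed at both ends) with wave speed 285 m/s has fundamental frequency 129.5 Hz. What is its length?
L = v/(2f₁) = 1.1 m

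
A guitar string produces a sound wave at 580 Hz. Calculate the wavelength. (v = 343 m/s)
λ = v/f = 0.5914 m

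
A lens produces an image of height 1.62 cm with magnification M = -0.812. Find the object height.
ho = |hi|/|M| = 1.995 cm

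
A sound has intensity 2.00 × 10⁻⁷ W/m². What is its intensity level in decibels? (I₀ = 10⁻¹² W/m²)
β = 10·log₁₀(I/I₀) = 53.01 dB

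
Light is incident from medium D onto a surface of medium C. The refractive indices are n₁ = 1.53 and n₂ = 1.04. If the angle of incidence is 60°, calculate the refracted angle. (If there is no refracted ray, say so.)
sin θ₂ = (n₁/n₂)·sin θ₁ = 1.274 > 1, so there is no refracted ray — the light undergoes total internal reflection.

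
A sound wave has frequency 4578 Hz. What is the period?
T = 1/f = 2.184 × 10⁻⁴ s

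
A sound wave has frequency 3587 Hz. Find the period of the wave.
T = 1/f = 2.788 × 10⁻⁴ s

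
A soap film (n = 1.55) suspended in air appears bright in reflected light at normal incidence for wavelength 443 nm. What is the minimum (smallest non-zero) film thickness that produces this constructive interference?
2nt = (m − ½)λ with m = 1 → t = (m − ½)λ/(2n) = 71.45 nm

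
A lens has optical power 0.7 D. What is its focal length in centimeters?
f = 1/P = 142.9 cm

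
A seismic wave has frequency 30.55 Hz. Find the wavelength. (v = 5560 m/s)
λ = v/f = 182 m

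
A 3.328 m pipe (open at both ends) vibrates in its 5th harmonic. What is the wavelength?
λₙ = 2L/n = 1.331 m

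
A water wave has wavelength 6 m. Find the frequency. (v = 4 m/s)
f = v/λ = 0.6667 Hz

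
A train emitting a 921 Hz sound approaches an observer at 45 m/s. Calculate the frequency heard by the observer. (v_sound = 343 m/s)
f_obs = f·v/(v − v_s) = 1060 Hz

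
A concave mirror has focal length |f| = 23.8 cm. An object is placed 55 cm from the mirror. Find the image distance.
f = +23.8 cm (concave); 1/di = 1/f − 1/do → di = 41.96 cm (real image, in front of mirror)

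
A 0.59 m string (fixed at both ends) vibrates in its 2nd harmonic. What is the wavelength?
λₙ = 2L/n = 0.59 m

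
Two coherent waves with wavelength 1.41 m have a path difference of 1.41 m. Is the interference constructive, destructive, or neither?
constructive — path difference = 1λ, a whole number of wavelengths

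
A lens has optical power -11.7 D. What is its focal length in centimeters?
f = 1/P = -8.547 cm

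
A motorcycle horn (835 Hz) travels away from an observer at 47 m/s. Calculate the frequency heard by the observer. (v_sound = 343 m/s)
f_obs = f·v/(v + v_s) = 734.4 Hz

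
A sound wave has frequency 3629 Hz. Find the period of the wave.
T = 1/f = 2.756 × 10⁻⁴ s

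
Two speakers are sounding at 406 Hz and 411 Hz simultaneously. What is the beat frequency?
5 Hz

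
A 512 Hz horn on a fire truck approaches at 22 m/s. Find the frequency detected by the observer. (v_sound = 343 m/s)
f_obs = f·v/(v − v_s) = 547.1 Hz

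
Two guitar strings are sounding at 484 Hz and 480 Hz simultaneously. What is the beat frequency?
4 Hz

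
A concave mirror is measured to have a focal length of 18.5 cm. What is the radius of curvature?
R = 2|f| = 37 cm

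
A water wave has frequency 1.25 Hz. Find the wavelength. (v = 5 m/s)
λ = v/f = 4 m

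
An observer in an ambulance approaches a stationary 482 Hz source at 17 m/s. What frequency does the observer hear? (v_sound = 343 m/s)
f_obs = f·(v + v_o)/v = 505.9 Hz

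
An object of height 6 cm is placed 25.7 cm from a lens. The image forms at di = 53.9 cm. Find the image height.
hi = (-di/do) × ho = -12.58 cm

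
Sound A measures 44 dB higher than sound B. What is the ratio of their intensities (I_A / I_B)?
I_A/I_B = 10^(Δβ/10) = 25120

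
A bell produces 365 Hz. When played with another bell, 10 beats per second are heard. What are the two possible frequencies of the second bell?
f₂ = 365 ± 10 Hz → 375 Hz or 355 Hz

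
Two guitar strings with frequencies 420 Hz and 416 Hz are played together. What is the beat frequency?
4 Hz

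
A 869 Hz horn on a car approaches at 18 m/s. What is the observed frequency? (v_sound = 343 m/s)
f_obs = f·v/(v − v_s) = 917.1 Hz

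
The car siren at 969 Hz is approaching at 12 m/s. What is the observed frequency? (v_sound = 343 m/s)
f_obs = f·v/(v − v_s) = 1004 Hz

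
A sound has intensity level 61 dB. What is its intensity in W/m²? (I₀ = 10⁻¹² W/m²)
I = I₀·10^(β/10) = 1.26 × 10⁻⁶ W/m²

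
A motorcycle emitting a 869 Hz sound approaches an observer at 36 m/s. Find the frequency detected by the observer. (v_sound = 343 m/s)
f_obs = f·v/(v − v_s) = 970.9 Hz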